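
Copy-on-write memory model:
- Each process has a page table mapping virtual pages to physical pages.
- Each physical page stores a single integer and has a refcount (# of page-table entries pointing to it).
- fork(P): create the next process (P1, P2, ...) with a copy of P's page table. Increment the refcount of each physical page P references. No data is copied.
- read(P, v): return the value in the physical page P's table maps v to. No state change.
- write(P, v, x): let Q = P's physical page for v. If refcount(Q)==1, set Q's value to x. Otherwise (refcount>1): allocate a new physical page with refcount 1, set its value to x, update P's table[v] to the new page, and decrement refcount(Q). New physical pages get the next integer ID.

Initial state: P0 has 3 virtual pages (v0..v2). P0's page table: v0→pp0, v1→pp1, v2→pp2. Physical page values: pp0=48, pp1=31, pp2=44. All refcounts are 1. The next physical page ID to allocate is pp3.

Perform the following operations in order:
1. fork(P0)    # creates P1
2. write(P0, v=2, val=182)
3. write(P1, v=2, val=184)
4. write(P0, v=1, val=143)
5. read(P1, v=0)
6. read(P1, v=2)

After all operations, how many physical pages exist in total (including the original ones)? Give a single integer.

Answer: 5

Derivation:
Op 1: fork(P0) -> P1. 3 ppages; refcounts: pp0:2 pp1:2 pp2:2
Op 2: write(P0, v2, 182). refcount(pp2)=2>1 -> COPY to pp3. 4 ppages; refcounts: pp0:2 pp1:2 pp2:1 pp3:1
Op 3: write(P1, v2, 184). refcount(pp2)=1 -> write in place. 4 ppages; refcounts: pp0:2 pp1:2 pp2:1 pp3:1
Op 4: write(P0, v1, 143). refcount(pp1)=2>1 -> COPY to pp4. 5 ppages; refcounts: pp0:2 pp1:1 pp2:1 pp3:1 pp4:1
Op 5: read(P1, v0) -> 48. No state change.
Op 6: read(P1, v2) -> 184. No state change.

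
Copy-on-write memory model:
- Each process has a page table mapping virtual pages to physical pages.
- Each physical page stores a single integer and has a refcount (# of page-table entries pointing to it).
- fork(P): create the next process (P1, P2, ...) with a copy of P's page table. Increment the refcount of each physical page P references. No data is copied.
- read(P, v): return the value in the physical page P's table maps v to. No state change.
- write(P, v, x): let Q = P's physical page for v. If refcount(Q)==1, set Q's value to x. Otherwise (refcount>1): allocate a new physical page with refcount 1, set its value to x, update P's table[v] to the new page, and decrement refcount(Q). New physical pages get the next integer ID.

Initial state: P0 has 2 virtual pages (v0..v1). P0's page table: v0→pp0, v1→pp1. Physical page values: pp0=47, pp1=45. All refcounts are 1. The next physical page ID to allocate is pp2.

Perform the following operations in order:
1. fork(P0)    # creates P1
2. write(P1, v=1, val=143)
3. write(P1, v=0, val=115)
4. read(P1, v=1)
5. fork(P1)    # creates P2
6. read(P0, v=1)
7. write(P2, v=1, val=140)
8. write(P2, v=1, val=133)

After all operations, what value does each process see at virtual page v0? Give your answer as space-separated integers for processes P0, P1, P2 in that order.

Op 1: fork(P0) -> P1. 2 ppages; refcounts: pp0:2 pp1:2
Op 2: write(P1, v1, 143). refcount(pp1)=2>1 -> COPY to pp2. 3 ppages; refcounts: pp0:2 pp1:1 pp2:1
Op 3: write(P1, v0, 115). refcount(pp0)=2>1 -> COPY to pp3. 4 ppages; refcounts: pp0:1 pp1:1 pp2:1 pp3:1
Op 4: read(P1, v1) -> 143. No state change.
Op 5: fork(P1) -> P2. 4 ppages; refcounts: pp0:1 pp1:1 pp2:2 pp3:2
Op 6: read(P0, v1) -> 45. No state change.
Op 7: write(P2, v1, 140). refcount(pp2)=2>1 -> COPY to pp4. 5 ppages; refcounts: pp0:1 pp1:1 pp2:1 pp3:2 pp4:1
Op 8: write(P2, v1, 133). refcount(pp4)=1 -> write in place. 5 ppages; refcounts: pp0:1 pp1:1 pp2:1 pp3:2 pp4:1
P0: v0 -> pp0 = 47
P1: v0 -> pp3 = 115
P2: v0 -> pp3 = 115

Answer: 47 115 115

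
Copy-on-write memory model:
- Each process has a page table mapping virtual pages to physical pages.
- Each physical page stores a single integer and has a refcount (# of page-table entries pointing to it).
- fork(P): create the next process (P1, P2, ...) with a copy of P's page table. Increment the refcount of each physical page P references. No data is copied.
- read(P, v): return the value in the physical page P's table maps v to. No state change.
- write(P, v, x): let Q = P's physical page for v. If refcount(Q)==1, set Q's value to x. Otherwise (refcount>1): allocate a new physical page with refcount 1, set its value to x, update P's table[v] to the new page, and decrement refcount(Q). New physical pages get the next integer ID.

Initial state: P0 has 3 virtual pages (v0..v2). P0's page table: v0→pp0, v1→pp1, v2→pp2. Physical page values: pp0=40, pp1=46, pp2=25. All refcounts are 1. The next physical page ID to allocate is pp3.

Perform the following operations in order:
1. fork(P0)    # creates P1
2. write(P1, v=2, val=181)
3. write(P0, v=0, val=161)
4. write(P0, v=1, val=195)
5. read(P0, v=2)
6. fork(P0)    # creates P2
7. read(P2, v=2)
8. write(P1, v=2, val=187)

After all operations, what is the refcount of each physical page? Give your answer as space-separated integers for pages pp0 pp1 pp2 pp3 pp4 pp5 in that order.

Answer: 1 1 2 1 2 2

Derivation:
Op 1: fork(P0) -> P1. 3 ppages; refcounts: pp0:2 pp1:2 pp2:2
Op 2: write(P1, v2, 181). refcount(pp2)=2>1 -> COPY to pp3. 4 ppages; refcounts: pp0:2 pp1:2 pp2:1 pp3:1
Op 3: write(P0, v0, 161). refcount(pp0)=2>1 -> COPY to pp4. 5 ppages; refcounts: pp0:1 pp1:2 pp2:1 pp3:1 pp4:1
Op 4: write(P0, v1, 195). refcount(pp1)=2>1 -> COPY to pp5. 6 ppages; refcounts: pp0:1 pp1:1 pp2:1 pp3:1 pp4:1 pp5:1
Op 5: read(P0, v2) -> 25. No state change.
Op 6: fork(P0) -> P2. 6 ppages; refcounts: pp0:1 pp1:1 pp2:2 pp3:1 pp4:2 pp5:2
Op 7: read(P2, v2) -> 25. No state change.
Op 8: write(P1, v2, 187). refcount(pp3)=1 -> write in place. 6 ppages; refcounts: pp0:1 pp1:1 pp2:2 pp3:1 pp4:2 pp5:2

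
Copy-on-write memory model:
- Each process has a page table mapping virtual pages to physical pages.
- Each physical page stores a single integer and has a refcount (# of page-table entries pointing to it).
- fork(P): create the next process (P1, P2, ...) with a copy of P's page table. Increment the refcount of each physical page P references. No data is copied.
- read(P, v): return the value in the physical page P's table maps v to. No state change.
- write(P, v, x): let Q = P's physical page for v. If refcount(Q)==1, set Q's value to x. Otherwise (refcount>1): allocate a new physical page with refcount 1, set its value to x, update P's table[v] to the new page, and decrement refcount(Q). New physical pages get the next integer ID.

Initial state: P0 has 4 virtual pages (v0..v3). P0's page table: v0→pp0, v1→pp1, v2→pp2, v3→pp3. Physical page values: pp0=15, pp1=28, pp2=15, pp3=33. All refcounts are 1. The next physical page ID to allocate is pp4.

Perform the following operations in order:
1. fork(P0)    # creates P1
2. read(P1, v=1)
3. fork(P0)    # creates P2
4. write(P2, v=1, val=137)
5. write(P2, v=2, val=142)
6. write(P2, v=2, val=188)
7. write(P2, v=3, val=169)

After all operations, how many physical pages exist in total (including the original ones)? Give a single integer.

Op 1: fork(P0) -> P1. 4 ppages; refcounts: pp0:2 pp1:2 pp2:2 pp3:2
Op 2: read(P1, v1) -> 28. No state change.
Op 3: fork(P0) -> P2. 4 ppages; refcounts: pp0:3 pp1:3 pp2:3 pp3:3
Op 4: write(P2, v1, 137). refcount(pp1)=3>1 -> COPY to pp4. 5 ppages; refcounts: pp0:3 pp1:2 pp2:3 pp3:3 pp4:1
Op 5: write(P2, v2, 142). refcount(pp2)=3>1 -> COPY to pp5. 6 ppages; refcounts: pp0:3 pp1:2 pp2:2 pp3:3 pp4:1 pp5:1
Op 6: write(P2, v2, 188). refcount(pp5)=1 -> write in place. 6 ppages; refcounts: pp0:3 pp1:2 pp2:2 pp3:3 pp4:1 pp5:1
Op 7: write(P2, v3, 169). refcount(pp3)=3>1 -> COPY to pp6. 7 ppages; refcounts: pp0:3 pp1:2 pp2:2 pp3:2 pp4:1 pp5:1 pp6:1

Answer: 7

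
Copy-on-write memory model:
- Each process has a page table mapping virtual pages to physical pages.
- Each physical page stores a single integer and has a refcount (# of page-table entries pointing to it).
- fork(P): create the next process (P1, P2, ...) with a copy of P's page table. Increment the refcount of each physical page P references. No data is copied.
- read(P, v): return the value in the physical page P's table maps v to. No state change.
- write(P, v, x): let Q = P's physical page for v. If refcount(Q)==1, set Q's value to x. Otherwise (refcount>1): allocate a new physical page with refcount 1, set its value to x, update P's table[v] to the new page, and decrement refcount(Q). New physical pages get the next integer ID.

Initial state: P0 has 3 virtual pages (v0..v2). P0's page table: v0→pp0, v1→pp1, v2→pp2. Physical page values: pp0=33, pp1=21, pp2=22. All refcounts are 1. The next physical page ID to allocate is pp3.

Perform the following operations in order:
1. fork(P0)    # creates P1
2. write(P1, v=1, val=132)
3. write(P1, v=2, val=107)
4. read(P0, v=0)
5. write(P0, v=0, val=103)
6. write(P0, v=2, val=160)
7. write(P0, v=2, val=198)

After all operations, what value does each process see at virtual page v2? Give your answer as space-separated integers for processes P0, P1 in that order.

Answer: 198 107

Derivation:
Op 1: fork(P0) -> P1. 3 ppages; refcounts: pp0:2 pp1:2 pp2:2
Op 2: write(P1, v1, 132). refcount(pp1)=2>1 -> COPY to pp3. 4 ppages; refcounts: pp0:2 pp1:1 pp2:2 pp3:1
Op 3: write(P1, v2, 107). refcount(pp2)=2>1 -> COPY to pp4. 5 ppages; refcounts: pp0:2 pp1:1 pp2:1 pp3:1 pp4:1
Op 4: read(P0, v0) -> 33. No state change.
Op 5: write(P0, v0, 103). refcount(pp0)=2>1 -> COPY to pp5. 6 ppages; refcounts: pp0:1 pp1:1 pp2:1 pp3:1 pp4:1 pp5:1
Op 6: write(P0, v2, 160). refcount(pp2)=1 -> write in place. 6 ppages; refcounts: pp0:1 pp1:1 pp2:1 pp3:1 pp4:1 pp5:1
Op 7: write(P0, v2, 198). refcount(pp2)=1 -> write in place. 6 ppages; refcounts: pp0:1 pp1:1 pp2:1 pp3:1 pp4:1 pp5:1
P0: v2 -> pp2 = 198
P1: v2 -> pp4 = 107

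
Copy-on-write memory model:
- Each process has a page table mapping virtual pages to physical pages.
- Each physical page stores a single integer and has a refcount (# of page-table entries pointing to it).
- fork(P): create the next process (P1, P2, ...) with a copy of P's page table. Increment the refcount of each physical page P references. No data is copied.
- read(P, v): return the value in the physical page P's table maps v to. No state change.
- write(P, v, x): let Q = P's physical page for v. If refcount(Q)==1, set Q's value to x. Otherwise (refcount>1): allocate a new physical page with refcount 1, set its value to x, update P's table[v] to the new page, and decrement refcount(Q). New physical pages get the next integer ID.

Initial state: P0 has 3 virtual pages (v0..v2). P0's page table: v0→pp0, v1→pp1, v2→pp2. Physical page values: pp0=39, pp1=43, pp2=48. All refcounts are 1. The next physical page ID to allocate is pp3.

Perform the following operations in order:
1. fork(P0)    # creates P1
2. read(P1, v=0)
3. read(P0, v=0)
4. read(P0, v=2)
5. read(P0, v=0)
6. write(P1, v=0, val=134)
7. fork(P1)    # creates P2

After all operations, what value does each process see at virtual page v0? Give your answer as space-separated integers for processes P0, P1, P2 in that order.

Answer: 39 134 134

Derivation:
Op 1: fork(P0) -> P1. 3 ppages; refcounts: pp0:2 pp1:2 pp2:2
Op 2: read(P1, v0) -> 39. No state change.
Op 3: read(P0, v0) -> 39. No state change.
Op 4: read(P0, v2) -> 48. No state change.
Op 5: read(P0, v0) -> 39. No state change.
Op 6: write(P1, v0, 134). refcount(pp0)=2>1 -> COPY to pp3. 4 ppages; refcounts: pp0:1 pp1:2 pp2:2 pp3:1
Op 7: fork(P1) -> P2. 4 ppages; refcounts: pp0:1 pp1:3 pp2:3 pp3:2
P0: v0 -> pp0 = 39
P1: v0 -> pp3 = 134
P2: v0 -> pp3 = 134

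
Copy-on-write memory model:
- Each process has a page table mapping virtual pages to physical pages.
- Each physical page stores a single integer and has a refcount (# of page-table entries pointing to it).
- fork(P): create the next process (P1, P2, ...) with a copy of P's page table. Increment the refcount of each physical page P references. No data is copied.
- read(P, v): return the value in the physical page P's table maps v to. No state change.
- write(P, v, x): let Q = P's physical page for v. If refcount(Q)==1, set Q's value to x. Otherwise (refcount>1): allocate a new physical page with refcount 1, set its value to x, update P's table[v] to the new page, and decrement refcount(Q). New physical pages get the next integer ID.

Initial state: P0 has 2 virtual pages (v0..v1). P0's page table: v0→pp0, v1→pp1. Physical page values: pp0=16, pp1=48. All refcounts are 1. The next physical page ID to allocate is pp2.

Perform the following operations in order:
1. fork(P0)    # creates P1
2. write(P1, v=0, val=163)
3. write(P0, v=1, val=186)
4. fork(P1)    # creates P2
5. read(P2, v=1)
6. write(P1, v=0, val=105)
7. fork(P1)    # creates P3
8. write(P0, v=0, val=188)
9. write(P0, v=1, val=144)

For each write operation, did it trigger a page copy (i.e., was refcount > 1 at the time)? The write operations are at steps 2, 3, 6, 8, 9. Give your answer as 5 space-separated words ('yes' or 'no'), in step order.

Op 1: fork(P0) -> P1. 2 ppages; refcounts: pp0:2 pp1:2
Op 2: write(P1, v0, 163). refcount(pp0)=2>1 -> COPY to pp2. 3 ppages; refcounts: pp0:1 pp1:2 pp2:1
Op 3: write(P0, v1, 186). refcount(pp1)=2>1 -> COPY to pp3. 4 ppages; refcounts: pp0:1 pp1:1 pp2:1 pp3:1
Op 4: fork(P1) -> P2. 4 ppages; refcounts: pp0:1 pp1:2 pp2:2 pp3:1
Op 5: read(P2, v1) -> 48. No state change.
Op 6: write(P1, v0, 105). refcount(pp2)=2>1 -> COPY to pp4. 5 ppages; refcounts: pp0:1 pp1:2 pp2:1 pp3:1 pp4:1
Op 7: fork(P1) -> P3. 5 ppages; refcounts: pp0:1 pp1:3 pp2:1 pp3:1 pp4:2
Op 8: write(P0, v0, 188). refcount(pp0)=1 -> write in place. 5 ppages; refcounts: pp0:1 pp1:3 pp2:1 pp3:1 pp4:2
Op 9: write(P0, v1, 144). refcount(pp3)=1 -> write in place. 5 ppages; refcounts: pp0:1 pp1:3 pp2:1 pp3:1 pp4:2

yes yes yes no no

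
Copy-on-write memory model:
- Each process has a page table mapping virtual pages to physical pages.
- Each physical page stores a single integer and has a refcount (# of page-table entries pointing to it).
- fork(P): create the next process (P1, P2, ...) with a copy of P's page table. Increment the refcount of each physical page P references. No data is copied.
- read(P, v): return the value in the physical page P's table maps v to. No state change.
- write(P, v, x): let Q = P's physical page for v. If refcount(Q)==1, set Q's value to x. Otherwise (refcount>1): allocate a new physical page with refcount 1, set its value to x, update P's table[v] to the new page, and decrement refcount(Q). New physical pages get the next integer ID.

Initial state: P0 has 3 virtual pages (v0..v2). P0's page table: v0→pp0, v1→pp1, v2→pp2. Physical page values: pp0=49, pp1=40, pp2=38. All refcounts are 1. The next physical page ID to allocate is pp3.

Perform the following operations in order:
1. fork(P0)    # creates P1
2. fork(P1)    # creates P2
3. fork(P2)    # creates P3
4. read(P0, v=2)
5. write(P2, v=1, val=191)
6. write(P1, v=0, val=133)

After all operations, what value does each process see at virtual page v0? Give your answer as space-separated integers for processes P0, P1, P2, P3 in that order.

Op 1: fork(P0) -> P1. 3 ppages; refcounts: pp0:2 pp1:2 pp2:2
Op 2: fork(P1) -> P2. 3 ppages; refcounts: pp0:3 pp1:3 pp2:3
Op 3: fork(P2) -> P3. 3 ppages; refcounts: pp0:4 pp1:4 pp2:4
Op 4: read(P0, v2) -> 38. No state change.
Op 5: write(P2, v1, 191). refcount(pp1)=4>1 -> COPY to pp3. 4 ppages; refcounts: pp0:4 pp1:3 pp2:4 pp3:1
Op 6: write(P1, v0, 133). refcount(pp0)=4>1 -> COPY to pp4. 5 ppages; refcounts: pp0:3 pp1:3 pp2:4 pp3:1 pp4:1
P0: v0 -> pp0 = 49
P1: v0 -> pp4 = 133
P2: v0 -> pp0 = 49
P3: v0 -> pp0 = 49

Answer: 49 133 49 49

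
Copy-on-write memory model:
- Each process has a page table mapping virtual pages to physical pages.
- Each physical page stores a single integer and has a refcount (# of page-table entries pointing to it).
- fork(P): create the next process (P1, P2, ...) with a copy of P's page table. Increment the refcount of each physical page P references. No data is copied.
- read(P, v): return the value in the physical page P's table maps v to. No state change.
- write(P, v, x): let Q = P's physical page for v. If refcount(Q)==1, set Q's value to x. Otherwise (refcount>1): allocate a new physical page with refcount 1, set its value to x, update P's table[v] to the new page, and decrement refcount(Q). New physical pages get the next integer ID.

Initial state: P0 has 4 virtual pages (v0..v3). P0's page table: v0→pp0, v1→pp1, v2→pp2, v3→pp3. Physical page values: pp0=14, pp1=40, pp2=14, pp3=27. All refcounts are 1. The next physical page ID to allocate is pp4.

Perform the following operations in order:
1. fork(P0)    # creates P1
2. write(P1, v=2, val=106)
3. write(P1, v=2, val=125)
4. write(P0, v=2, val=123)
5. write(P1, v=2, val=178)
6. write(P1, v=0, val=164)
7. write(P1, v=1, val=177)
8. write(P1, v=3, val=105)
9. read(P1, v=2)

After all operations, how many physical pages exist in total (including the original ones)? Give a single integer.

Answer: 8

Derivation:
Op 1: fork(P0) -> P1. 4 ppages; refcounts: pp0:2 pp1:2 pp2:2 pp3:2
Op 2: write(P1, v2, 106). refcount(pp2)=2>1 -> COPY to pp4. 5 ppages; refcounts: pp0:2 pp1:2 pp2:1 pp3:2 pp4:1
Op 3: write(P1, v2, 125). refcount(pp4)=1 -> write in place. 5 ppages; refcounts: pp0:2 pp1:2 pp2:1 pp3:2 pp4:1
Op 4: write(P0, v2, 123). refcount(pp2)=1 -> write in place. 5 ppages; refcounts: pp0:2 pp1:2 pp2:1 pp3:2 pp4:1
Op 5: write(P1, v2, 178). refcount(pp4)=1 -> write in place. 5 ppages; refcounts: pp0:2 pp1:2 pp2:1 pp3:2 pp4:1
Op 6: write(P1, v0, 164). refcount(pp0)=2>1 -> COPY to pp5. 6 ppages; refcounts: pp0:1 pp1:2 pp2:1 pp3:2 pp4:1 pp5:1
Op 7: write(P1, v1, 177). refcount(pp1)=2>1 -> COPY to pp6. 7 ppages; refcounts: pp0:1 pp1:1 pp2:1 pp3:2 pp4:1 pp5:1 pp6:1
Op 8: write(P1, v3, 105). refcount(pp3)=2>1 -> COPY to pp7. 8 ppages; refcounts: pp0:1 pp1:1 pp2:1 pp3:1 pp4:1 pp5:1 pp6:1 pp7:1
Op 9: read(P1, v2) -> 178. No state change.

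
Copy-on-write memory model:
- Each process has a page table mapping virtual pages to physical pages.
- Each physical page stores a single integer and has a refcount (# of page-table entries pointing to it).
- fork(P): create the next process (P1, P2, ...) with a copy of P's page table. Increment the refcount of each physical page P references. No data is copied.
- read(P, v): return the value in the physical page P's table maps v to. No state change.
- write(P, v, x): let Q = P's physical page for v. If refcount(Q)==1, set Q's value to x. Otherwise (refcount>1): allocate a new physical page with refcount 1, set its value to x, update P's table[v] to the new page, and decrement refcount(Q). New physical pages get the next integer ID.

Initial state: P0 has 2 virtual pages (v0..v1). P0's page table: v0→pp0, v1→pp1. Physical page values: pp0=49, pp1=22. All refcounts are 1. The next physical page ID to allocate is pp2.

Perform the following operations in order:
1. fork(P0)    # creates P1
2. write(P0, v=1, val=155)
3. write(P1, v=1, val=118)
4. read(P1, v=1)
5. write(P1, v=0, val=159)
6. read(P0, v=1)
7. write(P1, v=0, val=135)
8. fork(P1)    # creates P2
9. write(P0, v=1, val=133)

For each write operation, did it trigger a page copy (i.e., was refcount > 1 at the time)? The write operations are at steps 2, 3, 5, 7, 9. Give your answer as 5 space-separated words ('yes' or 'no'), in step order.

Op 1: fork(P0) -> P1. 2 ppages; refcounts: pp0:2 pp1:2
Op 2: write(P0, v1, 155). refcount(pp1)=2>1 -> COPY to pp2. 3 ppages; refcounts: pp0:2 pp1:1 pp2:1
Op 3: write(P1, v1, 118). refcount(pp1)=1 -> write in place. 3 ppages; refcounts: pp0:2 pp1:1 pp2:1
Op 4: read(P1, v1) -> 118. No state change.
Op 5: write(P1, v0, 159). refcount(pp0)=2>1 -> COPY to pp3. 4 ppages; refcounts: pp0:1 pp1:1 pp2:1 pp3:1
Op 6: read(P0, v1) -> 155. No state change.
Op 7: write(P1, v0, 135). refcount(pp3)=1 -> write in place. 4 ppages; refcounts: pp0:1 pp1:1 pp2:1 pp3:1
Op 8: fork(P1) -> P2. 4 ppages; refcounts: pp0:1 pp1:2 pp2:1 pp3:2
Op 9: write(P0, v1, 133). refcount(pp2)=1 -> write in place. 4 ppages; refcounts: pp0:1 pp1:2 pp2:1 pp3:2

yes no yes no no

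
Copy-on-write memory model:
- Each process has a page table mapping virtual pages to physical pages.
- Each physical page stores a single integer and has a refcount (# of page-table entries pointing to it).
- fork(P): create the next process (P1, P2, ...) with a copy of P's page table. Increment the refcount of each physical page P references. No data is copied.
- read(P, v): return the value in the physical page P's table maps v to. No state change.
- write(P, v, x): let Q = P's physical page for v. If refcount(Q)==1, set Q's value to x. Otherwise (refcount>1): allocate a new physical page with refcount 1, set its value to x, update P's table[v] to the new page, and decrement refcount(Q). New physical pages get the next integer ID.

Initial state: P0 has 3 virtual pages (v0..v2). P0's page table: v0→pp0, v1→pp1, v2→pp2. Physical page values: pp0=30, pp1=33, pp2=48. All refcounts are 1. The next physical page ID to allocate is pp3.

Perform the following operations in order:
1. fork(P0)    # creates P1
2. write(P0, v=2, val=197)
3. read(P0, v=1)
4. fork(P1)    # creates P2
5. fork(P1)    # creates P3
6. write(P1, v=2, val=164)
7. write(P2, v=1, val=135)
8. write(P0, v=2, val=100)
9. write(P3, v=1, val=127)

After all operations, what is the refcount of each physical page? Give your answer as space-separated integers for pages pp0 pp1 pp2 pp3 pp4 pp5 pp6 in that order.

Answer: 4 2 2 1 1 1 1

Derivation:
Op 1: fork(P0) -> P1. 3 ppages; refcounts: pp0:2 pp1:2 pp2:2
Op 2: write(P0, v2, 197). refcount(pp2)=2>1 -> COPY to pp3. 4 ppages; refcounts: pp0:2 pp1:2 pp2:1 pp3:1
Op 3: read(P0, v1) -> 33. No state change.
Op 4: fork(P1) -> P2. 4 ppages; refcounts: pp0:3 pp1:3 pp2:2 pp3:1
Op 5: fork(P1) -> P3. 4 ppages; refcounts: pp0:4 pp1:4 pp2:3 pp3:1
Op 6: write(P1, v2, 164). refcount(pp2)=3>1 -> COPY to pp4. 5 ppages; refcounts: pp0:4 pp1:4 pp2:2 pp3:1 pp4:1
Op 7: write(P2, v1, 135). refcount(pp1)=4>1 -> COPY to pp5. 6 ppages; refcounts: pp0:4 pp1:3 pp2:2 pp3:1 pp4:1 pp5:1
Op 8: write(P0, v2, 100). refcount(pp3)=1 -> write in place. 6 ppages; refcounts: pp0:4 pp1:3 pp2:2 pp3:1 pp4:1 pp5:1
Op 9: write(P3, v1, 127). refcount(pp1)=3>1 -> COPY to pp6. 7 ppages; refcounts: pp0:4 pp1:2 pp2:2 pp3:1 pp4:1 pp5:1 pp6:1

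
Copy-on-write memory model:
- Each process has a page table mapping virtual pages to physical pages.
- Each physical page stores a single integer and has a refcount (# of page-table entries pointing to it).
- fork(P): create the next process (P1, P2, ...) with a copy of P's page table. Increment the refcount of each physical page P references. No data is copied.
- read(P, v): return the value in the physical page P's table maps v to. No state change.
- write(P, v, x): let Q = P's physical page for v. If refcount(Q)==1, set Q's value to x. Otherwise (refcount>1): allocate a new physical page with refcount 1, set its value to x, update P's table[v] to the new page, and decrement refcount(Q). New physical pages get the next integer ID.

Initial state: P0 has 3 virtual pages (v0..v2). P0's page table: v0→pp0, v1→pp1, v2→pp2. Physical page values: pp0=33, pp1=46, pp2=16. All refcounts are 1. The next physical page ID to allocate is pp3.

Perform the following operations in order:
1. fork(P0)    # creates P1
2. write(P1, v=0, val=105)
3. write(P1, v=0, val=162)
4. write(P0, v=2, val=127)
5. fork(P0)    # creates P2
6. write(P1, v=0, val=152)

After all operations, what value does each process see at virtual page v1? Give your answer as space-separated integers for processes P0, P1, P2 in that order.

Answer: 46 46 46

Derivation:
Op 1: fork(P0) -> P1. 3 ppages; refcounts: pp0:2 pp1:2 pp2:2
Op 2: write(P1, v0, 105). refcount(pp0)=2>1 -> COPY to pp3. 4 ppages; refcounts: pp0:1 pp1:2 pp2:2 pp3:1
Op 3: write(P1, v0, 162). refcount(pp3)=1 -> write in place. 4 ppages; refcounts: pp0:1 pp1:2 pp2:2 pp3:1
Op 4: write(P0, v2, 127). refcount(pp2)=2>1 -> COPY to pp4. 5 ppages; refcounts: pp0:1 pp1:2 pp2:1 pp3:1 pp4:1
Op 5: fork(P0) -> P2. 5 ppages; refcounts: pp0:2 pp1:3 pp2:1 pp3:1 pp4:2
Op 6: write(P1, v0, 152). refcount(pp3)=1 -> write in place. 5 ppages; refcounts: pp0:2 pp1:3 pp2:1 pp3:1 pp4:2
P0: v1 -> pp1 = 46
P1: v1 -> pp1 = 46
P2: v1 -> pp1 = 46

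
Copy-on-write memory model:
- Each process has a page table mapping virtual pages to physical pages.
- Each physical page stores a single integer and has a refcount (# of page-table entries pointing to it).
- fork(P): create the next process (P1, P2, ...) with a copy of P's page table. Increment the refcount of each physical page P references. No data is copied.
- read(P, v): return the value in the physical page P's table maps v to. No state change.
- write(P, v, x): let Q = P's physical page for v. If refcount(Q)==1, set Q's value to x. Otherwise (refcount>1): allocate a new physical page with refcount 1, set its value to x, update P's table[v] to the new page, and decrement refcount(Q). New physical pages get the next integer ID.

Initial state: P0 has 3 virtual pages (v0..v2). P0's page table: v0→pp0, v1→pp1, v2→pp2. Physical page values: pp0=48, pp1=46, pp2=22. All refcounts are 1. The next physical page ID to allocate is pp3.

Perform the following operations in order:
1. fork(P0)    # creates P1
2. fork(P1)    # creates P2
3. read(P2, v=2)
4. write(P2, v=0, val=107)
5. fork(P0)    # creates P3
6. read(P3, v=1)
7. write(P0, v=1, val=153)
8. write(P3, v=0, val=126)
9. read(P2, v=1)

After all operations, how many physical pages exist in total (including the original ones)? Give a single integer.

Op 1: fork(P0) -> P1. 3 ppages; refcounts: pp0:2 pp1:2 pp2:2
Op 2: fork(P1) -> P2. 3 ppages; refcounts: pp0:3 pp1:3 pp2:3
Op 3: read(P2, v2) -> 22. No state change.
Op 4: write(P2, v0, 107). refcount(pp0)=3>1 -> COPY to pp3. 4 ppages; refcounts: pp0:2 pp1:3 pp2:3 pp3:1
Op 5: fork(P0) -> P3. 4 ppages; refcounts: pp0:3 pp1:4 pp2:4 pp3:1
Op 6: read(P3, v1) -> 46. No state change.
Op 7: write(P0, v1, 153). refcount(pp1)=4>1 -> COPY to pp4. 5 ppages; refcounts: pp0:3 pp1:3 pp2:4 pp3:1 pp4:1
Op 8: write(P3, v0, 126). refcount(pp0)=3>1 -> COPY to pp5. 6 ppages; refcounts: pp0:2 pp1:3 pp2:4 pp3:1 pp4:1 pp5:1
Op 9: read(P2, v1) -> 46. No state change.

Answer: 6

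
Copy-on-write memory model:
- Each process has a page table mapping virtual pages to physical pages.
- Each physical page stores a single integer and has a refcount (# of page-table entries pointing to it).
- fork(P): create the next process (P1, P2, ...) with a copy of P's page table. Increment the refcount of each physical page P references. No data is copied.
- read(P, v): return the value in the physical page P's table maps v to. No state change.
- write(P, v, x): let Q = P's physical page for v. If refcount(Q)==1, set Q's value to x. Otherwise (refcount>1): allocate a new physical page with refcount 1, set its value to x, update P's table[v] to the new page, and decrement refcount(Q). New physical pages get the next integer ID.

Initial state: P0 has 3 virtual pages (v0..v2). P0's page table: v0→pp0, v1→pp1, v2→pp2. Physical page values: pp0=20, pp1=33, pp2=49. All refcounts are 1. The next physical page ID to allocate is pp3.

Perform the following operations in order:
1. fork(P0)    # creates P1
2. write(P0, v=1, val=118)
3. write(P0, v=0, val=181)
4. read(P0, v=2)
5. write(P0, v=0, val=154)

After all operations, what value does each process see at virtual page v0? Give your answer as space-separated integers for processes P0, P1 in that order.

Op 1: fork(P0) -> P1. 3 ppages; refcounts: pp0:2 pp1:2 pp2:2
Op 2: write(P0, v1, 118). refcount(pp1)=2>1 -> COPY to pp3. 4 ppages; refcounts: pp0:2 pp1:1 pp2:2 pp3:1
Op 3: write(P0, v0, 181). refcount(pp0)=2>1 -> COPY to pp4. 5 ppages; refcounts: pp0:1 pp1:1 pp2:2 pp3:1 pp4:1
Op 4: read(P0, v2) -> 49. No state change.
Op 5: write(P0, v0, 154). refcount(pp4)=1 -> write in place. 5 ppages; refcounts: pp0:1 pp1:1 pp2:2 pp3:1 pp4:1
P0: v0 -> pp4 = 154
P1: v0 -> pp0 = 20

Answer: 154 20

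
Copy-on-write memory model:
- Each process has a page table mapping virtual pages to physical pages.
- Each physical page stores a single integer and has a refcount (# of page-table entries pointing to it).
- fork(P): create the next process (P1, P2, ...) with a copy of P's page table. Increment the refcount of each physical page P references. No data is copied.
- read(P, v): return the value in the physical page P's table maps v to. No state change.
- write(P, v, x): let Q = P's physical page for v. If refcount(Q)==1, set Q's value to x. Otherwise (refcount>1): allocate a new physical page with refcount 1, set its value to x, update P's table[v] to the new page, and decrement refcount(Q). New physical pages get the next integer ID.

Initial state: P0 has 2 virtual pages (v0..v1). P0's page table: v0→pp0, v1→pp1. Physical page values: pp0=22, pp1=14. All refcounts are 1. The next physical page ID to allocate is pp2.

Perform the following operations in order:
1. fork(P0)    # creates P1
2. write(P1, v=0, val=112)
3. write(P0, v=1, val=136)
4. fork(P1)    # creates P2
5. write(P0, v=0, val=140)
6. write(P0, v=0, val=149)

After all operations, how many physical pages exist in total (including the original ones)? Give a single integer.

Answer: 4

Derivation:
Op 1: fork(P0) -> P1. 2 ppages; refcounts: pp0:2 pp1:2
Op 2: write(P1, v0, 112). refcount(pp0)=2>1 -> COPY to pp2. 3 ppages; refcounts: pp0:1 pp1:2 pp2:1
Op 3: write(P0, v1, 136). refcount(pp1)=2>1 -> COPY to pp3. 4 ppages; refcounts: pp0:1 pp1:1 pp2:1 pp3:1
Op 4: fork(P1) -> P2. 4 ppages; refcounts: pp0:1 pp1:2 pp2:2 pp3:1
Op 5: write(P0, v0, 140). refcount(pp0)=1 -> write in place. 4 ppages; refcounts: pp0:1 pp1:2 pp2:2 pp3:1
Op 6: write(P0, v0, 149). refcount(pp0)=1 -> write in place. 4 ppages; refcounts: pp0:1 pp1:2 pp2:2 pp3:1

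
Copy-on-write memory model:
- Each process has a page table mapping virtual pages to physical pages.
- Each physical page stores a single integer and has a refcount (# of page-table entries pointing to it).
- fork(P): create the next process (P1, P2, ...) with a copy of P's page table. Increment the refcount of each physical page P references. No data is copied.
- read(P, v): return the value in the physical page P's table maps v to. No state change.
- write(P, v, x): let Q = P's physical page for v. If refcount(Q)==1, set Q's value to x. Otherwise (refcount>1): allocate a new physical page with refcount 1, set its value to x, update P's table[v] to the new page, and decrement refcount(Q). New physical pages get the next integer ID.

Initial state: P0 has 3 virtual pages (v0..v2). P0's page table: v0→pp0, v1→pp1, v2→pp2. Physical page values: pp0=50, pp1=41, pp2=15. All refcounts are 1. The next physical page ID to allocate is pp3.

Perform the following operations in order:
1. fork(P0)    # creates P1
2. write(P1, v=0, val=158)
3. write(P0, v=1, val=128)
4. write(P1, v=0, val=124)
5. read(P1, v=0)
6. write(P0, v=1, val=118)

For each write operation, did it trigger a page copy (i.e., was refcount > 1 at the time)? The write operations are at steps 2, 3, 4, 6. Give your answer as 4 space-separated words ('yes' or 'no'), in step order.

Op 1: fork(P0) -> P1. 3 ppages; refcounts: pp0:2 pp1:2 pp2:2
Op 2: write(P1, v0, 158). refcount(pp0)=2>1 -> COPY to pp3. 4 ppages; refcounts: pp0:1 pp1:2 pp2:2 pp3:1
Op 3: write(P0, v1, 128). refcount(pp1)=2>1 -> COPY to pp4. 5 ppages; refcounts: pp0:1 pp1:1 pp2:2 pp3:1 pp4:1
Op 4: write(P1, v0, 124). refcount(pp3)=1 -> write in place. 5 ppages; refcounts: pp0:1 pp1:1 pp2:2 pp3:1 pp4:1
Op 5: read(P1, v0) -> 124. No state change.
Op 6: write(P0, v1, 118). refcount(pp4)=1 -> write in place. 5 ppages; refcounts: pp0:1 pp1:1 pp2:2 pp3:1 pp4:1

yes yes no no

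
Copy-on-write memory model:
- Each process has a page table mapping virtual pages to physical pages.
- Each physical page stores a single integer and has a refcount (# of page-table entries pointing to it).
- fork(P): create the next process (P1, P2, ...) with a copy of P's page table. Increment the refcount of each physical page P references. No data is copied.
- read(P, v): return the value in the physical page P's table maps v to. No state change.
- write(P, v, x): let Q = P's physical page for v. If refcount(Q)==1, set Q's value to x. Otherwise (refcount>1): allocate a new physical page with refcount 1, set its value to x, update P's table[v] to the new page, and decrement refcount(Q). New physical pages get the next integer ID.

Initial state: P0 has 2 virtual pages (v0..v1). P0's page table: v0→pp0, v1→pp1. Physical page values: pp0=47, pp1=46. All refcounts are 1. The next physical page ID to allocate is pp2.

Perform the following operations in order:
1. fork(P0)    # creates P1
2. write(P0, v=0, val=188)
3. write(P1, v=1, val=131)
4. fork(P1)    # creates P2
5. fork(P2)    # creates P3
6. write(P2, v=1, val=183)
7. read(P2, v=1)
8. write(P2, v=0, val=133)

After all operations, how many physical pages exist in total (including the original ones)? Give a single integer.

Op 1: fork(P0) -> P1. 2 ppages; refcounts: pp0:2 pp1:2
Op 2: write(P0, v0, 188). refcount(pp0)=2>1 -> COPY to pp2. 3 ppages; refcounts: pp0:1 pp1:2 pp2:1
Op 3: write(P1, v1, 131). refcount(pp1)=2>1 -> COPY to pp3. 4 ppages; refcounts: pp0:1 pp1:1 pp2:1 pp3:1
Op 4: fork(P1) -> P2. 4 ppages; refcounts: pp0:2 pp1:1 pp2:1 pp3:2
Op 5: fork(P2) -> P3. 4 ppages; refcounts: pp0:3 pp1:1 pp2:1 pp3:3
Op 6: write(P2, v1, 183). refcount(pp3)=3>1 -> COPY to pp4. 5 ppages; refcounts: pp0:3 pp1:1 pp2:1 pp3:2 pp4:1
Op 7: read(P2, v1) -> 183. No state change.
Op 8: write(P2, v0, 133). refcount(pp0)=3>1 -> COPY to pp5. 6 ppages; refcounts: pp0:2 pp1:1 pp2:1 pp3:2 pp4:1 pp5:1

Answer: 6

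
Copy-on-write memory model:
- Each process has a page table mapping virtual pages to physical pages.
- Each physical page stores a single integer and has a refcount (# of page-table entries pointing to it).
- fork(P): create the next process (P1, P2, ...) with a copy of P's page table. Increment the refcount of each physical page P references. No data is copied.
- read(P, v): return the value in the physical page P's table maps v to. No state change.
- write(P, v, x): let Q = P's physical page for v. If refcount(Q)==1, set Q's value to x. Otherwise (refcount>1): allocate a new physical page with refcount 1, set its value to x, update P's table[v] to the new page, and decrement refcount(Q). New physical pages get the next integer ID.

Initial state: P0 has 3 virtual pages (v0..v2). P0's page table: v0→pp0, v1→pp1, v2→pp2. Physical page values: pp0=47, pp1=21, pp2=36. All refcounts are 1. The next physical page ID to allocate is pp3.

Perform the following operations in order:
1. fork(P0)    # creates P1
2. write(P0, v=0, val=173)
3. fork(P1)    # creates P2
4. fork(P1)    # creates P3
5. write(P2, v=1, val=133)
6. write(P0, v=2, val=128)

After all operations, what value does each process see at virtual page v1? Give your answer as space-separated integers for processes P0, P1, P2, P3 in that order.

Answer: 21 21 133 21

Derivation:
Op 1: fork(P0) -> P1. 3 ppages; refcounts: pp0:2 pp1:2 pp2:2
Op 2: write(P0, v0, 173). refcount(pp0)=2>1 -> COPY to pp3. 4 ppages; refcounts: pp0:1 pp1:2 pp2:2 pp3:1
Op 3: fork(P1) -> P2. 4 ppages; refcounts: pp0:2 pp1:3 pp2:3 pp3:1
Op 4: fork(P1) -> P3. 4 ppages; refcounts: pp0:3 pp1:4 pp2:4 pp3:1
Op 5: write(P2, v1, 133). refcount(pp1)=4>1 -> COPY to pp4. 5 ppages; refcounts: pp0:3 pp1:3 pp2:4 pp3:1 pp4:1
Op 6: write(P0, v2, 128). refcount(pp2)=4>1 -> COPY to pp5. 6 ppages; refcounts: pp0:3 pp1:3 pp2:3 pp3:1 pp4:1 pp5:1
P0: v1 -> pp1 = 21
P1: v1 -> pp1 = 21
P2: v1 -> pp4 = 133
P3: v1 -> pp1 = 21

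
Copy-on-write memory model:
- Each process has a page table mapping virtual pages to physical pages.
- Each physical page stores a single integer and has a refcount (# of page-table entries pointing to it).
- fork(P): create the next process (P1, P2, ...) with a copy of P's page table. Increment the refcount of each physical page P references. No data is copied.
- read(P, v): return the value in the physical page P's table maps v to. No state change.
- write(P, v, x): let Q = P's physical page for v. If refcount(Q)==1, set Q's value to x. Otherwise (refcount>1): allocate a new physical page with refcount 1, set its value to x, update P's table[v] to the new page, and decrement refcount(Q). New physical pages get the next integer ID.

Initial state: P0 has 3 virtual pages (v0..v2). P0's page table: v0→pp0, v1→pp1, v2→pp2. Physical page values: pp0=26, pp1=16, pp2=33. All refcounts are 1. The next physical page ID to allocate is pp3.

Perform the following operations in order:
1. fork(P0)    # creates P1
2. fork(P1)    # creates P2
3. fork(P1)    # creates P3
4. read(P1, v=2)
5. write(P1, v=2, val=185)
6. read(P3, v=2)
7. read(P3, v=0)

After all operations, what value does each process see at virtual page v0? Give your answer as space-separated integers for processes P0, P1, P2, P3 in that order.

Answer: 26 26 26 26

Derivation:
Op 1: fork(P0) -> P1. 3 ppages; refcounts: pp0:2 pp1:2 pp2:2
Op 2: fork(P1) -> P2. 3 ppages; refcounts: pp0:3 pp1:3 pp2:3
Op 3: fork(P1) -> P3. 3 ppages; refcounts: pp0:4 pp1:4 pp2:4
Op 4: read(P1, v2) -> 33. No state change.
Op 5: write(P1, v2, 185). refcount(pp2)=4>1 -> COPY to pp3. 4 ppages; refcounts: pp0:4 pp1:4 pp2:3 pp3:1
Op 6: read(P3, v2) -> 33. No state change.
Op 7: read(P3, v0) -> 26. No state change.
P0: v0 -> pp0 = 26
P1: v0 -> pp0 = 26
P2: v0 -> pp0 = 26
P3: v0 -> pp0 = 26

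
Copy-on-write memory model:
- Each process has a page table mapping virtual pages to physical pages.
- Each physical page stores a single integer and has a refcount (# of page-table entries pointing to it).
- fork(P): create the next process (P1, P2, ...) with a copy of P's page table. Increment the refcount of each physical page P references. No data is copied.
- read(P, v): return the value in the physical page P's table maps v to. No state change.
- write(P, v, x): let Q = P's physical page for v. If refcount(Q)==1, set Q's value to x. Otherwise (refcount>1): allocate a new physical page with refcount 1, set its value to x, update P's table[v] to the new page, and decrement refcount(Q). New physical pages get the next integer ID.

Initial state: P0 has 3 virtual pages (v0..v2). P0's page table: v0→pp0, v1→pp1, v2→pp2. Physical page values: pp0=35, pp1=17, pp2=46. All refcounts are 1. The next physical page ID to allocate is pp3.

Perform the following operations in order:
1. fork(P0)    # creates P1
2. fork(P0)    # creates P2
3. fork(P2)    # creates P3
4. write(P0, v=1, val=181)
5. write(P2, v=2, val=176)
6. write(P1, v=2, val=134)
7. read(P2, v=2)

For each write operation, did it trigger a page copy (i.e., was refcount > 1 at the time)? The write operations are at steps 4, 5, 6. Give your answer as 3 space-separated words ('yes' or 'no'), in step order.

Op 1: fork(P0) -> P1. 3 ppages; refcounts: pp0:2 pp1:2 pp2:2
Op 2: fork(P0) -> P2. 3 ppages; refcounts: pp0:3 pp1:3 pp2:3
Op 3: fork(P2) -> P3. 3 ppages; refcounts: pp0:4 pp1:4 pp2:4
Op 4: write(P0, v1, 181). refcount(pp1)=4>1 -> COPY to pp3. 4 ppages; refcounts: pp0:4 pp1:3 pp2:4 pp3:1
Op 5: write(P2, v2, 176). refcount(pp2)=4>1 -> COPY to pp4. 5 ppages; refcounts: pp0:4 pp1:3 pp2:3 pp3:1 pp4:1
Op 6: write(P1, v2, 134). refcount(pp2)=3>1 -> COPY to pp5. 6 ppages; refcounts: pp0:4 pp1:3 pp2:2 pp3:1 pp4:1 pp5:1
Op 7: read(P2, v2) -> 176. No state change.

yes yes yes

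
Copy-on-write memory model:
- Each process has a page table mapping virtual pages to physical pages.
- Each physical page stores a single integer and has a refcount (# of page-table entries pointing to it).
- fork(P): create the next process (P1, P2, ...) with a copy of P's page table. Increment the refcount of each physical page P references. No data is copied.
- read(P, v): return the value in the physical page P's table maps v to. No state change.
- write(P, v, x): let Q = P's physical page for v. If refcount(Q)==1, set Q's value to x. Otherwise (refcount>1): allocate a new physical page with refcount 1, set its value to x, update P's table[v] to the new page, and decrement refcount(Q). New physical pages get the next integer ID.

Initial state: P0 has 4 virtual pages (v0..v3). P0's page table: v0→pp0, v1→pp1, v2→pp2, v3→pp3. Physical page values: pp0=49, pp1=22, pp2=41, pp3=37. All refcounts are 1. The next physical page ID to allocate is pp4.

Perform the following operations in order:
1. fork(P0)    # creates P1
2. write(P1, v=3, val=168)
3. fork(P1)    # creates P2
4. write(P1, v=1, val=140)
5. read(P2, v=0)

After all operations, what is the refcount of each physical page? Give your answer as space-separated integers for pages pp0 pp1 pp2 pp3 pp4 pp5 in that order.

Answer: 3 2 3 1 2 1

Derivation:
Op 1: fork(P0) -> P1. 4 ppages; refcounts: pp0:2 pp1:2 pp2:2 pp3:2
Op 2: write(P1, v3, 168). refcount(pp3)=2>1 -> COPY to pp4. 5 ppages; refcounts: pp0:2 pp1:2 pp2:2 pp3:1 pp4:1
Op 3: fork(P1) -> P2. 5 ppages; refcounts: pp0:3 pp1:3 pp2:3 pp3:1 pp4:2
Op 4: write(P1, v1, 140). refcount(pp1)=3>1 -> COPY to pp5. 6 ppages; refcounts: pp0:3 pp1:2 pp2:3 pp3:1 pp4:2 pp5:1
Op 5: read(P2, v0) -> 49. No state change.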